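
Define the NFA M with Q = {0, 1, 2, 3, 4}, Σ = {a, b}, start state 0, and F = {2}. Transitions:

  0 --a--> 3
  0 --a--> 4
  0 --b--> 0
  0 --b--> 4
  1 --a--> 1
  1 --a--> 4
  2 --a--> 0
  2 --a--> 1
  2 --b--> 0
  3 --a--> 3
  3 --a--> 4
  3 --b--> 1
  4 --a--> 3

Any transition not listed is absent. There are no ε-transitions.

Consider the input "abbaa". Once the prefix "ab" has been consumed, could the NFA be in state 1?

Yes

Start in {0}.
Read 'a': 0→{3, 4}; now {3, 4}.
Read 'b': 3→{1}, 4→∅; now {1}.
State 1 is in {1}.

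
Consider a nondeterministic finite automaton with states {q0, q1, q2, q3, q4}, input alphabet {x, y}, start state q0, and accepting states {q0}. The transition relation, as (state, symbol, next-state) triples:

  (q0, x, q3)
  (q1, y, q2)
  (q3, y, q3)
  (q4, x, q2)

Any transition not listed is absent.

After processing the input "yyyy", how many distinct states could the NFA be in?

Start in {q0}.
Read 'y': q0→∅; now ∅.
The set is empty and remains empty for the remaining 3 symbols.
That set has 0 states.

0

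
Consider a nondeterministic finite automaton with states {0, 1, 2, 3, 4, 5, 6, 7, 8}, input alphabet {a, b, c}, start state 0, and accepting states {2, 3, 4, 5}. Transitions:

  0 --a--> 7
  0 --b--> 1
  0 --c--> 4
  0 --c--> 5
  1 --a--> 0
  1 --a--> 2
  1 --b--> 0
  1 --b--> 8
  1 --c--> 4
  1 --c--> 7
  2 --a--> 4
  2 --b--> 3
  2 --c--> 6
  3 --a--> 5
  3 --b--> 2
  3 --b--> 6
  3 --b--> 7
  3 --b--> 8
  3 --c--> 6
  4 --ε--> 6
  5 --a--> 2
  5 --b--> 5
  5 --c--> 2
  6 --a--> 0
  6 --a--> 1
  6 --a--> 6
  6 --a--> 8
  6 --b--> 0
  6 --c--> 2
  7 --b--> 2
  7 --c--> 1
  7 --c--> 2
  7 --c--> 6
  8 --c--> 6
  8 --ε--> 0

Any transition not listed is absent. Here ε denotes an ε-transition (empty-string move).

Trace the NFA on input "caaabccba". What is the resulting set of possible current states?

{5, 7}

Start in {0}.
Read 'c': 0→{4, 5}; union {4, 5}; ε-closure = {4, 5, 6}.
Read 'a': 4→∅, 5→{2}, 6→{0, 1, 6, 8}; now {0, 1, 2, 6, 8}.
Read 'a': 0→{7}, 1→{0, 2}, 2→{4}, 6→{0, 1, 6, 8}, 8→∅; now {0, 1, 2, 4, 6, 7, 8}.
Read 'a': 0→{7}, 1→{0, 2}, 2→{4}, 4→∅, 6→{0, 1, 6, 8}, 7→∅, 8→∅; now {0, 1, 2, 4, 6, 7, 8}.
Read 'b': 0→{1}, 1→{0, 8}, 2→{3}, 4→∅, 6→{0}, 7→{2}, 8→∅; now {0, 1, 2, 3, 8}.
Read 'c': 0→{4, 5}, 1→{4, 7}, 2→{6}, 3→{6}, 8→{6}; now {4, 5, 6, 7}.
Read 'c': 4→∅, 5→{2}, 6→{2}, 7→{1, 2, 6}; now {1, 2, 6}.
Read 'b': 1→{0, 8}, 2→{3}, 6→{0}; now {0, 3, 8}.
Read 'a': 0→{7}, 3→{5}, 8→∅; now {5, 7}.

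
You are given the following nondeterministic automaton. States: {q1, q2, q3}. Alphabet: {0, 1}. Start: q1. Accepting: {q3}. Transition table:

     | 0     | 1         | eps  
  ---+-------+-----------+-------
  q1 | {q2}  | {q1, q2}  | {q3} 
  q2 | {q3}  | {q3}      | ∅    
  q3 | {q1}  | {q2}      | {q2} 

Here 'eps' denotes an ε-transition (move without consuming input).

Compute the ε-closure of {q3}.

Begin with {q3}.
ε-move q3 → q2; add q2.

{q2, q3}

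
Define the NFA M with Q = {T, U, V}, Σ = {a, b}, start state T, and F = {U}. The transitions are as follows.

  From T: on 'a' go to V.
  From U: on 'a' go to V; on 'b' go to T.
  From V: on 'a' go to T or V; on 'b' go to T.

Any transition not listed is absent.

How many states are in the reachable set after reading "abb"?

0

Start in {T}.
Read 'a': T→{V}; now {V}.
Read 'b': V→{T}; now {T}.
Read 'b': T→∅; now ∅.
That set has 0 states.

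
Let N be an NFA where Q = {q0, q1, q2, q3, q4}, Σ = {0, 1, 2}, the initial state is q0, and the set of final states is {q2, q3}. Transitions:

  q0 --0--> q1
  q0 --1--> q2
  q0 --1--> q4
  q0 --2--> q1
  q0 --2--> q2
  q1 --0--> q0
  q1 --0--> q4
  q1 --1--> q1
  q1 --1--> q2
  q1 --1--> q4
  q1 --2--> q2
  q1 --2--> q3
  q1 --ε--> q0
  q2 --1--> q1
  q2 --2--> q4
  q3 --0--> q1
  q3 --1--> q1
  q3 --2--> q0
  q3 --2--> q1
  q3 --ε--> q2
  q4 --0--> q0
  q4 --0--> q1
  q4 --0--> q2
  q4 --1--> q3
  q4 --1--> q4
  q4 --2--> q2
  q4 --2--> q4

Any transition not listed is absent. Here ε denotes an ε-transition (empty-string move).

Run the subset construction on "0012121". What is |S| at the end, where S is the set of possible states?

Start in {q0}.
Read '0': {q0} → {q0, q1}.
Read '0': {q0, q1} → {q0, q1, q4}.
Read '1': {q0, q1, q4} → {q0, q1, q2, q3, q4}.
Read '2': {q0, q1, q2, q3, q4} → {q0, q1, q2, q3, q4}.
Read '1': {q0, q1, q2, q3, q4} → {q0, q1, q2, q3, q4}.
Read '2': {q0, q1, q2, q3, q4} → {q0, q1, q2, q3, q4}.
Read '1': {q0, q1, q2, q3, q4} → {q0, q1, q2, q3, q4}.
That set has 5 states.

5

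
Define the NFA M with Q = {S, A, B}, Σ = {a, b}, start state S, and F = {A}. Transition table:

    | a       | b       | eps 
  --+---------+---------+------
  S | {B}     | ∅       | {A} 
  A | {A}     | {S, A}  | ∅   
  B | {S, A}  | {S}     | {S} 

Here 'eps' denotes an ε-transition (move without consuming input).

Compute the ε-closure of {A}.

Begin with {A}.
No ε-moves leave this set, so the closure equals the set itself.

{A}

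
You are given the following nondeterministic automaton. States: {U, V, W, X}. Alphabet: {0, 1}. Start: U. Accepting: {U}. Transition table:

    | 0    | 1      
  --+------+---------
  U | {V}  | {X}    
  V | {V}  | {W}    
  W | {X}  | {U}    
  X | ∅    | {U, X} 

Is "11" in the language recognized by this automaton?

Start in {U}.
Read '1': {U} → {X}.
Read '1': {X} → {U, X}.
The final set {U, X} contains the accepting state U.

Yes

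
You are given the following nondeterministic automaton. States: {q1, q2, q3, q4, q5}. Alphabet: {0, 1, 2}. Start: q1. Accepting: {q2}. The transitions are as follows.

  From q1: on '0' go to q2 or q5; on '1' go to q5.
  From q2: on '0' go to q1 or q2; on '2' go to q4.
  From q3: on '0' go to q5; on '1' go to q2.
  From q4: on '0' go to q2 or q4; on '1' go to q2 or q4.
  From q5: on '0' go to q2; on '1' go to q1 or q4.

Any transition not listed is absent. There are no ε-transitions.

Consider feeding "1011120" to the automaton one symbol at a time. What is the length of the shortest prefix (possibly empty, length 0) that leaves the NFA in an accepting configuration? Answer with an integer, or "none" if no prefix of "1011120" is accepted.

2

Start in {q1}.
Read '1': q1→{q5}; now {q5}.
Read '0': q5→{q2}; now {q2}.
None of the earlier sets intersect F, but {q2} does.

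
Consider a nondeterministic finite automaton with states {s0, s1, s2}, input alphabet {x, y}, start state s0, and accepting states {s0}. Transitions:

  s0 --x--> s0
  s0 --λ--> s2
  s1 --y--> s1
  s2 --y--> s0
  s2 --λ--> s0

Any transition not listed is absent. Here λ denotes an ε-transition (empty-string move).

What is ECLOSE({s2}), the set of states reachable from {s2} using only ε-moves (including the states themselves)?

{s0, s2}

Begin with {s2}.
ε-move s2 → s0; add s0.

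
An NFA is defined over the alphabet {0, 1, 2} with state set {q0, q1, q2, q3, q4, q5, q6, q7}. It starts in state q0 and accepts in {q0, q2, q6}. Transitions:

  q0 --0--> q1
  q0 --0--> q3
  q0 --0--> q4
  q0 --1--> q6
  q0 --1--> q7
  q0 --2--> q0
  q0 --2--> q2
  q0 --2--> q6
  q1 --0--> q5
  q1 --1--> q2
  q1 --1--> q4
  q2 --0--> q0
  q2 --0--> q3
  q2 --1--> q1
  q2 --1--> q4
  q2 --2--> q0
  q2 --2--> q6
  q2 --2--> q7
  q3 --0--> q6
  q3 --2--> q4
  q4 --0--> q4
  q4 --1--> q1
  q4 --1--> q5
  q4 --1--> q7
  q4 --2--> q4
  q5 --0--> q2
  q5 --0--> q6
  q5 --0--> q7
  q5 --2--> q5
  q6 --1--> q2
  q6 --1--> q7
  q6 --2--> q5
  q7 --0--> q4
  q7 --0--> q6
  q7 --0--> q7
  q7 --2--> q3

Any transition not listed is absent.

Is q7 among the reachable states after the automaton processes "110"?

Yes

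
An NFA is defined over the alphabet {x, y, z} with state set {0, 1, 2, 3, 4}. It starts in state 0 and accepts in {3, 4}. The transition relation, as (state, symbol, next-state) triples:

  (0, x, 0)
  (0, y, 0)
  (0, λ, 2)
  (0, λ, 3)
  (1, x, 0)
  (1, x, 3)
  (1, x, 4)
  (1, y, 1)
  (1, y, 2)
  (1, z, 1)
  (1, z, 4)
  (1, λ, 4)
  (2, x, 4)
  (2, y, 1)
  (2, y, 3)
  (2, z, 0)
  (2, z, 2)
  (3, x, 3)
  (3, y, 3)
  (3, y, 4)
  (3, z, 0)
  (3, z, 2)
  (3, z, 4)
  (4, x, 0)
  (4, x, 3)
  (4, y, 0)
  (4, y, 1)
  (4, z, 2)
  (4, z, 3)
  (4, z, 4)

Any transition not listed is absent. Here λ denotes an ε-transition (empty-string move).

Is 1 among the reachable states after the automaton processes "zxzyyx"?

No

Start: ε-closure({0}) = {0, 2, 3}.
Read 'z': 0→∅, 2→{0, 2}, 3→{0, 2, 4}; union {0, 2, 4}; ε-closure = {0, 2, 3, 4}.
Read 'x': 0→{0}, 2→{4}, 3→{3}, 4→{0, 3}; union {0, 3, 4}; ε-closure = {0, 2, 3, 4}.
Read 'z': 0→∅, 2→{0, 2}, 3→{0, 2, 4}, 4→{2, 3, 4}; now {0, 2, 3, 4}.
Read 'y': 0→{0}, 2→{1, 3}, 3→{3, 4}, 4→{0, 1}; union {0, 1, 3, 4}; ε-closure = {0, 1, 2, 3, 4}.
Read 'y': 0→{0}, 1→{1, 2}, 2→{1, 3}, 3→{3, 4}, 4→{0, 1}; now {0, 1, 2, 3, 4}.
Read 'x': 0→{0}, 1→{0, 3, 4}, 2→{4}, 3→{3}, 4→{0, 3}; union {0, 3, 4}; ε-closure = {0, 2, 3, 4}.
State 1 is not in {0, 2, 3, 4}.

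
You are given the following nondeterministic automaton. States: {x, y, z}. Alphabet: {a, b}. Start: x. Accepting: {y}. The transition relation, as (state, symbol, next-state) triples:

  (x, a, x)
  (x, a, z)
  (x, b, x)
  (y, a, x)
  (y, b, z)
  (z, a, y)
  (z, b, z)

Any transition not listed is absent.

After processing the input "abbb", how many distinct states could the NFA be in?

Start in {x}.
Read 'a': x→{x, z}; now {x, z}.
Read 'b': x→{x}, z→{z}; now {x, z}.
Read 'b': x→{x}, z→{z}; now {x, z}.
Read 'b': x→{x}, z→{z}; now {x, z}.
That set has 2 states.

2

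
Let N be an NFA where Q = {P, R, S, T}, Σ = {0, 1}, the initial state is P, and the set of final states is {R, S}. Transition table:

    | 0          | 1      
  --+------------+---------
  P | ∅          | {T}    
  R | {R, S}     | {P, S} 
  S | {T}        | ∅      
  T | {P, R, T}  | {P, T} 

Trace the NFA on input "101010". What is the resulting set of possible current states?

Start in {P}.
Read '1': {P} → {T}.
Read '0': {T} → {P, R, T}.
Read '1': {P, R, T} → {P, S, T}.
Read '0': {P, S, T} → {P, R, T}.
Read '1': {P, R, T} → {P, S, T}.
Read '0': {P, S, T} → {P, R, T}.

{P, R, T}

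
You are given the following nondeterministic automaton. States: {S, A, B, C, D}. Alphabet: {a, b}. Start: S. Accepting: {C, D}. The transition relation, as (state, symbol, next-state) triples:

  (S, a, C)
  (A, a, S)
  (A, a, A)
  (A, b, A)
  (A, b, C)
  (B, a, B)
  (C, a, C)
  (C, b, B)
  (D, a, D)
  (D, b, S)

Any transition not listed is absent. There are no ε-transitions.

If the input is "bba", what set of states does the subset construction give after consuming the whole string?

∅

Start in {S}.
Read 'b': S→∅; now ∅.
The set is empty and remains empty for the remaining 2 symbols.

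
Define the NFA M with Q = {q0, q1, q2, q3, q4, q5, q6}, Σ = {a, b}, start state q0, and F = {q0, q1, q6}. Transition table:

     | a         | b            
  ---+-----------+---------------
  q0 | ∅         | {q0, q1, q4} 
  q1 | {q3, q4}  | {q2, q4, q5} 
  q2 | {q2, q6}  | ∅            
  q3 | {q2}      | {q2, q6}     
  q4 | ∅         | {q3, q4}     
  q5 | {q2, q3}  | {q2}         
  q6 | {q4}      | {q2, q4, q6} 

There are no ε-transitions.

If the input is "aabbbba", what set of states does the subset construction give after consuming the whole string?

∅

Start in {q0}.
Read 'a': q0→∅; now ∅.
The set is empty and remains empty for the remaining 6 symbols.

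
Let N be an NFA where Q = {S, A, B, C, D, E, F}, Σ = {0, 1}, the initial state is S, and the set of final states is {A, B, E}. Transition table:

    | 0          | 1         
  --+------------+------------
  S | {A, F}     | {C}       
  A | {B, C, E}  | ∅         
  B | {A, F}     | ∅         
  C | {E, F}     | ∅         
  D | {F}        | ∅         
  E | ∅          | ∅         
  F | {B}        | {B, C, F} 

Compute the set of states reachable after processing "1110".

Start in {S}.
Read '1': S→{C}; now {C}.
Read '1': C→∅; now ∅.
The set is empty and remains empty for the remaining 2 symbols.

∅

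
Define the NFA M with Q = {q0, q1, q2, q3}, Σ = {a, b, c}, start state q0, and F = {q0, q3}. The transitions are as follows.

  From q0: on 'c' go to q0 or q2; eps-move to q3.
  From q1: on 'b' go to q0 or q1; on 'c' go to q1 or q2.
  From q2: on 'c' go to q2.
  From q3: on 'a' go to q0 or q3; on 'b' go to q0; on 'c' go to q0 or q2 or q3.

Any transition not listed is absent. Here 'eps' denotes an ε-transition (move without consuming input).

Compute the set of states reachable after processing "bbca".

Start: ε-closure({q0}) = {q0, q3}.
Read 'b': {q0, q3} → {q0, q3}.
Read 'b': {q0, q3} → {q0, q3}.
Read 'c': {q0, q3} → {q0, q2, q3}.
Read 'a': {q0, q2, q3} → {q0, q3}.

{q0, q3}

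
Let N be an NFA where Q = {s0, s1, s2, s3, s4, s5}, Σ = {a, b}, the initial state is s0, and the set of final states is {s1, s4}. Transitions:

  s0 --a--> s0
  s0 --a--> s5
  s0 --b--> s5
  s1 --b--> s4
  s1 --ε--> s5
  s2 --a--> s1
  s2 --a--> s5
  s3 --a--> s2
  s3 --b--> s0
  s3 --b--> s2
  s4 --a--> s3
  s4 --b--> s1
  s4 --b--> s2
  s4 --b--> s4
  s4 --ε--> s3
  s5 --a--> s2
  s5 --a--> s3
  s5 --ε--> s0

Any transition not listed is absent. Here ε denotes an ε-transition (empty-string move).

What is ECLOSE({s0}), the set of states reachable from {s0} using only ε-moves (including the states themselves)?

{s0}

Begin with {s0}.
No ε-moves leave this set, so the closure equals the set itself.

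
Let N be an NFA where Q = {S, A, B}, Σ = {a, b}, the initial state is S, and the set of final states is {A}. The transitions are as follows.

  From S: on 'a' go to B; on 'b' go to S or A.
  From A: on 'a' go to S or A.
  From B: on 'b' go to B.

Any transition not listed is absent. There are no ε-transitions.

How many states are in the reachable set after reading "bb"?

Start in {S}.
Read 'b': {S} → {S, A}.
Read 'b': {S, A} → {S, A}.
That set has 2 states.

2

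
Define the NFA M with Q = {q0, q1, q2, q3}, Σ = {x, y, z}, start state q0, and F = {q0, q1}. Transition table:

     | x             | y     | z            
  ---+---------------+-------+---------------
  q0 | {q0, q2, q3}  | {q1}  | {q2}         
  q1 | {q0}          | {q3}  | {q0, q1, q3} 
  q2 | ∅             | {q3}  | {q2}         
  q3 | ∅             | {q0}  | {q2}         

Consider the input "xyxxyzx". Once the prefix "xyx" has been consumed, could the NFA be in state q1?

No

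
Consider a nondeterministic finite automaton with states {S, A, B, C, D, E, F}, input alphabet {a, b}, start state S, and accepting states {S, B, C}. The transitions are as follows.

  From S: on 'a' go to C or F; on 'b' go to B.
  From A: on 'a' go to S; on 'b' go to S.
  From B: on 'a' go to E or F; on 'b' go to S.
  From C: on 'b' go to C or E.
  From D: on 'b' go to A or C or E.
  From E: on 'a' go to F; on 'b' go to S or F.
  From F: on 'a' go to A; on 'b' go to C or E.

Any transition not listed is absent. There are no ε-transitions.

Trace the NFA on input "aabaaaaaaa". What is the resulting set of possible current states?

Start in {S}.
Read 'a': {S} → {C, F}.
Read 'a': {C, F} → {A}.
Read 'b': {A} → {S}.
Read 'a': {S} → {C, F}.
Read 'a': {C, F} → {A}.
Read 'a': {A} → {S}.
Read 'a': {S} → {C, F}.
Read 'a': {C, F} → {A}.
Read 'a': {A} → {S}.
Read 'a': {S} → {C, F}.

{C, F}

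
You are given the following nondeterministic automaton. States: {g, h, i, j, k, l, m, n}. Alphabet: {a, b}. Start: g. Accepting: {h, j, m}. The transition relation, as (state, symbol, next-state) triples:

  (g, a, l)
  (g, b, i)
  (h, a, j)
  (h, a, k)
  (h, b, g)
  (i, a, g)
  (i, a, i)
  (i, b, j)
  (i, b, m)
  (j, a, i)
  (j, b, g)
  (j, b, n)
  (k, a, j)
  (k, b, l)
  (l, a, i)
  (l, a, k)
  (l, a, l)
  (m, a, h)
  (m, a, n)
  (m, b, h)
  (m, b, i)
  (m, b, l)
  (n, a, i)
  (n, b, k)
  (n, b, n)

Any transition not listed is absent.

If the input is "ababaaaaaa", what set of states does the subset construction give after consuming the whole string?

∅

Start in {g}.
Read 'a': {g} → {l}.
Read 'b': {l} → ∅.
The set is empty and remains empty for the remaining 8 symbols.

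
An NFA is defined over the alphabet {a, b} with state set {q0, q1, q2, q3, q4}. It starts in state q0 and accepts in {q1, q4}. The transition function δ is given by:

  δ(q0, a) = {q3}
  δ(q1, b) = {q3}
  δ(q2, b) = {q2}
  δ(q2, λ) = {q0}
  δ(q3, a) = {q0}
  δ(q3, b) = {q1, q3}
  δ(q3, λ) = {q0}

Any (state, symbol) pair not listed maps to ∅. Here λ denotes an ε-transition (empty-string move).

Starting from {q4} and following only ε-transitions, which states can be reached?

Begin with {q4}.
No ε-moves leave this set, so the closure equals the set itself.

{q4}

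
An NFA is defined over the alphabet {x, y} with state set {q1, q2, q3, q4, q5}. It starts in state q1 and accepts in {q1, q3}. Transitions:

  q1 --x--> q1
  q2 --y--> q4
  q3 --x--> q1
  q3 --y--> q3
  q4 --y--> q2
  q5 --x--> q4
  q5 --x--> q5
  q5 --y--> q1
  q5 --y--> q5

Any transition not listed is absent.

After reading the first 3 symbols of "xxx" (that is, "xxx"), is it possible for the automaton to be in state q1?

Yes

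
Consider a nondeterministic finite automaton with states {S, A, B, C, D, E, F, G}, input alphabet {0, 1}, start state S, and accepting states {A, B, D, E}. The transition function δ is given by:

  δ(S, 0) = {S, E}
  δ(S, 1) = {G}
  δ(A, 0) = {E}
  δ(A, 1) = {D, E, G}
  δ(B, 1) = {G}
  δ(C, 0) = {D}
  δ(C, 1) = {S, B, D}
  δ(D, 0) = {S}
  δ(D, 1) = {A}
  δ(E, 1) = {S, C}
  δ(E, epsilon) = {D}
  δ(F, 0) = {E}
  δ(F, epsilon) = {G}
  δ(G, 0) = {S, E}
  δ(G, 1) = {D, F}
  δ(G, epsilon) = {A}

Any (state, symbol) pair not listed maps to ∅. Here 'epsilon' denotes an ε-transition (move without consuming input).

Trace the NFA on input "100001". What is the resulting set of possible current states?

Start in {S}.
Read '1': {S} → {A, G}.
Read '0': {A, G} → {S, D, E}.
Read '0': {S, D, E} → {S, D, E}.
Read '0': {S, D, E} → {S, D, E}.
Read '0': {S, D, E} → {S, D, E}.
Read '1': {S, D, E} → {S, A, C, G}.

{S, A, C, G}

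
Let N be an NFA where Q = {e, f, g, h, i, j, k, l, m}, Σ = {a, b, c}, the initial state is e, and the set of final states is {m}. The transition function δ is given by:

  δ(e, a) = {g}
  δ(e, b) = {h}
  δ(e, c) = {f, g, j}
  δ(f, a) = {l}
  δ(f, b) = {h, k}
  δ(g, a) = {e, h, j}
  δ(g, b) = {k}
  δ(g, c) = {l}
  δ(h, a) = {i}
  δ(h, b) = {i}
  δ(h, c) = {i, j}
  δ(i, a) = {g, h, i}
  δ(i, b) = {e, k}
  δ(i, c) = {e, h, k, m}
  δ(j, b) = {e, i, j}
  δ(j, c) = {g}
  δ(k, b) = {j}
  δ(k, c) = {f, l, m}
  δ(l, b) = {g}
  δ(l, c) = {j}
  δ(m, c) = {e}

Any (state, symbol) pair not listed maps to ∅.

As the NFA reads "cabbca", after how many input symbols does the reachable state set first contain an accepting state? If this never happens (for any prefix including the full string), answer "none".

5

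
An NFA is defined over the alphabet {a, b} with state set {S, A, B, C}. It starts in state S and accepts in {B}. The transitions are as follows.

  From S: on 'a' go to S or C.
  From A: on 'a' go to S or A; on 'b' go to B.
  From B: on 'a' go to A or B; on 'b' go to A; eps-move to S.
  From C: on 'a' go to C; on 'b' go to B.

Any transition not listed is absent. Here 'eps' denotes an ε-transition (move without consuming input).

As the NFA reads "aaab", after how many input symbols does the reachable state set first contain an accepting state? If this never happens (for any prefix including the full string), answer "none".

Start in {S}.
Read 'a': {S} → {S, C}.
Read 'a': {S, C} → {S, C}.
Read 'a': {S, C} → {S, C}.
Read 'b': {S, C} → {S, B}.
None of the earlier sets intersect F, but {S, B} does.

4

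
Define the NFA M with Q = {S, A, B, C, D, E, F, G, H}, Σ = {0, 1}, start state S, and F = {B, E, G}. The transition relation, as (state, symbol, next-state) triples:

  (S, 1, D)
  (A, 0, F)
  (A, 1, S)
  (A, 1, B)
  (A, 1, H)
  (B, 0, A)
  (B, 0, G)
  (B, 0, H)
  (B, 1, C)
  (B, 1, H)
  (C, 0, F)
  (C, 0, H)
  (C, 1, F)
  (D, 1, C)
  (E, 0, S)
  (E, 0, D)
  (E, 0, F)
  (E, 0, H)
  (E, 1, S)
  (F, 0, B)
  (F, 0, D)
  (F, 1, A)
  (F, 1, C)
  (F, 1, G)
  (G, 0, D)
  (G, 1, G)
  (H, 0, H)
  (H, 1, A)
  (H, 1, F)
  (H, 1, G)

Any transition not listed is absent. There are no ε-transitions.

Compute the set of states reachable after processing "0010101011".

Start in {S}.
Read '0': S→∅; now ∅.
The set is empty and remains empty for the remaining 9 symbols.

∅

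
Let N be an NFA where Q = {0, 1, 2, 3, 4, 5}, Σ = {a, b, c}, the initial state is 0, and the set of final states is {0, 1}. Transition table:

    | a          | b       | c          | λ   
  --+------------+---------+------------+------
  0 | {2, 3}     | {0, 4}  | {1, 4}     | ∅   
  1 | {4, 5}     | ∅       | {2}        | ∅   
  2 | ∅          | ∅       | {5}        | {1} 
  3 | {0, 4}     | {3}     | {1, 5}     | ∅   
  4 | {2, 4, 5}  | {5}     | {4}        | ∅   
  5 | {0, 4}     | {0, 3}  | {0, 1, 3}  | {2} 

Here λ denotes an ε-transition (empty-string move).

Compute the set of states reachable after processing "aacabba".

Start in {0}.
Read 'a': {0} → {1, 2, 3}.
Read 'a': {1, 2, 3} → {0, 1, 2, 4, 5}.
Read 'c': {0, 1, 2, 4, 5} → {0, 1, 2, 3, 4, 5}.
Read 'a': {0, 1, 2, 3, 4, 5} → {0, 1, 2, 3, 4, 5}.
Read 'b': {0, 1, 2, 3, 4, 5} → {0, 1, 2, 3, 4, 5}.
Read 'b': {0, 1, 2, 3, 4, 5} → {0, 1, 2, 3, 4, 5}.
Read 'a': {0, 1, 2, 3, 4, 5} → {0, 1, 2, 3, 4, 5}.

{0, 1, 2, 3, 4, 5}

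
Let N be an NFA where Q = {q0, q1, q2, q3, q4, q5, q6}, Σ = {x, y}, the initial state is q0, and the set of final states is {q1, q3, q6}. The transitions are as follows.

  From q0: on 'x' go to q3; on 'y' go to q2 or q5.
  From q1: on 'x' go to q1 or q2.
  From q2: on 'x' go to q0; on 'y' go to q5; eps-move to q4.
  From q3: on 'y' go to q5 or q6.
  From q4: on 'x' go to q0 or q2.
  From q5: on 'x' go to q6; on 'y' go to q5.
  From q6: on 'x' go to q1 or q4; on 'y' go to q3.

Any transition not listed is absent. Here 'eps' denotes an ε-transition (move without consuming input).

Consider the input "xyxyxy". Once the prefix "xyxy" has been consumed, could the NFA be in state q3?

Yes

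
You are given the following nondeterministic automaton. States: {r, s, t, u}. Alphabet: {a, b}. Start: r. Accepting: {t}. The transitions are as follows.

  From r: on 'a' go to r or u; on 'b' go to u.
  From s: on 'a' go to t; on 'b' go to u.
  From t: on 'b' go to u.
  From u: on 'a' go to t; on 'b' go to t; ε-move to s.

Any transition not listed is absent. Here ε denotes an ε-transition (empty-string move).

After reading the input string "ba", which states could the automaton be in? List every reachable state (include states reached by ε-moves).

Start in {r}.
Read 'b': {r} → {s, u}.
Read 'a': {s, u} → {t}.

{t}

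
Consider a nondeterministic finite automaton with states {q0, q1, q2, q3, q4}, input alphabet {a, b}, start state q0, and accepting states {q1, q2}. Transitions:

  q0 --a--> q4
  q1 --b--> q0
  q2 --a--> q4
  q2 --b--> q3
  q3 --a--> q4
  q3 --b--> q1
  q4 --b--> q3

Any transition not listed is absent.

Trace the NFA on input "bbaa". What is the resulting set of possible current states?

Start in {q0}.
Read 'b': {q0} → ∅.
The set is empty and remains empty for the remaining 3 symbols.

∅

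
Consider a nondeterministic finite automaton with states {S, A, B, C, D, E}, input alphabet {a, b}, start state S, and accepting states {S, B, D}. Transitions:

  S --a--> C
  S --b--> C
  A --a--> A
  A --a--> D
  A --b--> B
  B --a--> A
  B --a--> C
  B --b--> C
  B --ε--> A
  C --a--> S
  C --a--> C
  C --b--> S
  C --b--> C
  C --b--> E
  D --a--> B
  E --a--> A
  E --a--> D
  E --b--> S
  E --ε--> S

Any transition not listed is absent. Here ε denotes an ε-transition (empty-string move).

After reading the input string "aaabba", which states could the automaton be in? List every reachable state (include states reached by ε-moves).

Start in {S}.
Read 'a': S→{C}; now {C}.
Read 'a': C→{S, C}; now {S, C}.
Read 'a': S→{C}, C→{S, C}; now {S, C}.
Read 'b': S→{C}, C→{S, C, E}; now {S, C, E}.
Read 'b': S→{C}, C→{S, C, E}, E→{S}; now {S, C, E}.
Read 'a': S→{C}, C→{S, C}, E→{A, D}; now {S, A, C, D}.

{S, A, C, D}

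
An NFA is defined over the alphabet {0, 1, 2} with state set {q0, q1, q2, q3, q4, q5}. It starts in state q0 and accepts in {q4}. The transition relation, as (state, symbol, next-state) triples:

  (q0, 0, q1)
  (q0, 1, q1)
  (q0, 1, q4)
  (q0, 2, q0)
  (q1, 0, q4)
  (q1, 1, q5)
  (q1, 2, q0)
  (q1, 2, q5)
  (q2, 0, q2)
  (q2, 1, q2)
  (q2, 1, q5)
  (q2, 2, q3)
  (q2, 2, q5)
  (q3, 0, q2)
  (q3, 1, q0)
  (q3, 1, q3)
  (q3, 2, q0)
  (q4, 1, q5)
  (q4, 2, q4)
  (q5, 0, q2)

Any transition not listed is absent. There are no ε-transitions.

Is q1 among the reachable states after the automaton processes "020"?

Start in {q0}.
Read '0': {q0} → {q1}.
Read '2': {q1} → {q0, q5}.
Read '0': {q0, q5} → {q1, q2}.
State q1 is in {q1, q2}.

Yes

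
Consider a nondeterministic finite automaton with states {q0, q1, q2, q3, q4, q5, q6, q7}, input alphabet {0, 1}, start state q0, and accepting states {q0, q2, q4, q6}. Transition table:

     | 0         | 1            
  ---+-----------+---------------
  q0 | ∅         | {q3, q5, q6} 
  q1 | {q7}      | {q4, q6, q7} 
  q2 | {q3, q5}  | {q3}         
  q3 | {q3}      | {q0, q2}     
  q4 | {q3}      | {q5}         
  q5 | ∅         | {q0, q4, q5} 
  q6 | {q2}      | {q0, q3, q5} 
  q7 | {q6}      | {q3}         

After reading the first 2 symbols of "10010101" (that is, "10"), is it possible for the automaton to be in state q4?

Start in {q0}.
Read '1': {q0} → {q3, q5, q6}.
Read '0': {q3, q5, q6} → {q2, q3}.
State q4 is not in {q2, q3}.

No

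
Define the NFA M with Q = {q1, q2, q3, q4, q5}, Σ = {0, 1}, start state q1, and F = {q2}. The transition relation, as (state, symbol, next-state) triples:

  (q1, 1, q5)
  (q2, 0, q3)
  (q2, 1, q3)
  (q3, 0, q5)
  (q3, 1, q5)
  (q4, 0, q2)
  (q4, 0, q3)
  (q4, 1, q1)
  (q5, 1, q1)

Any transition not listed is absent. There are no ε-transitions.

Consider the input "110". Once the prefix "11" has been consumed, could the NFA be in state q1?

Start in {q1}.
Read '1': {q1} → {q5}.
Read '1': {q5} → {q1}.
State q1 is in {q1}.

Yes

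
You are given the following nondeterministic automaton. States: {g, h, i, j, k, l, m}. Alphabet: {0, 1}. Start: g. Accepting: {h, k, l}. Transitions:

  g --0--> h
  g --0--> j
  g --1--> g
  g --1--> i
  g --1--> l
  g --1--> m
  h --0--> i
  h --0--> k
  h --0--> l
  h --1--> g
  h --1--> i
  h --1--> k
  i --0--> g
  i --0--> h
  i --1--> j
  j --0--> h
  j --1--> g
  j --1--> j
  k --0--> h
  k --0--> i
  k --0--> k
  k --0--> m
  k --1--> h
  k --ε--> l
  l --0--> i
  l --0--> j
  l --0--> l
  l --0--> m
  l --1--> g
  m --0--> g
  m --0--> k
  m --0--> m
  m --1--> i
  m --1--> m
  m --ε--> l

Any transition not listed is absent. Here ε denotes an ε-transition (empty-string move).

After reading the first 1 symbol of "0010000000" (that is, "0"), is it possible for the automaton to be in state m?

Start in {g}.
Read '0': g→{h, j}; now {h, j}.
State m is not in {h, j}.

No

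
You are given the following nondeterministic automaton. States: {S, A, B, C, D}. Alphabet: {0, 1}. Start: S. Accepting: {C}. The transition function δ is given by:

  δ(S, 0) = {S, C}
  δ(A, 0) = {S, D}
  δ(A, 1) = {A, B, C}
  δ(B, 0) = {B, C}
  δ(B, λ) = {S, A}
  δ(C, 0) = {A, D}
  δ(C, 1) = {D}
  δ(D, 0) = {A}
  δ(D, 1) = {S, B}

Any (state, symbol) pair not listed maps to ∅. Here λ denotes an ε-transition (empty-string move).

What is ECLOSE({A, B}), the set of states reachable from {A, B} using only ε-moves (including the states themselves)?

{S, A, B}

Begin with {A, B}.
ε-move B → S; add S.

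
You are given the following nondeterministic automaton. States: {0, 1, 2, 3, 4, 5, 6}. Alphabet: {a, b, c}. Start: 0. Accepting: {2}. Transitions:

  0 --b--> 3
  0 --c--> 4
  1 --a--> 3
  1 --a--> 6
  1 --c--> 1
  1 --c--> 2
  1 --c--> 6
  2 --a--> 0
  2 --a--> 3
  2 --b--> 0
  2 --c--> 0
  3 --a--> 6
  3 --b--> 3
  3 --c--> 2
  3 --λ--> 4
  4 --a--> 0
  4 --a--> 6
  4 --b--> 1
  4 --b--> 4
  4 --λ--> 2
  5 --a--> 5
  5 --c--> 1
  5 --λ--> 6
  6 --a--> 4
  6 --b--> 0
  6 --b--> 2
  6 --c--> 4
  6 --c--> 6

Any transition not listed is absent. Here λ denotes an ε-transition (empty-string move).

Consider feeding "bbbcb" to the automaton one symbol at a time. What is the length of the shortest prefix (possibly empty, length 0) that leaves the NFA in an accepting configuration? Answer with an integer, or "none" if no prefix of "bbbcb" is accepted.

Start in {0}.
Read 'b': 0→{3}; union {3}; ε-closure = {2, 3, 4}.
None of the earlier sets intersect F, but {2, 3, 4} does.

1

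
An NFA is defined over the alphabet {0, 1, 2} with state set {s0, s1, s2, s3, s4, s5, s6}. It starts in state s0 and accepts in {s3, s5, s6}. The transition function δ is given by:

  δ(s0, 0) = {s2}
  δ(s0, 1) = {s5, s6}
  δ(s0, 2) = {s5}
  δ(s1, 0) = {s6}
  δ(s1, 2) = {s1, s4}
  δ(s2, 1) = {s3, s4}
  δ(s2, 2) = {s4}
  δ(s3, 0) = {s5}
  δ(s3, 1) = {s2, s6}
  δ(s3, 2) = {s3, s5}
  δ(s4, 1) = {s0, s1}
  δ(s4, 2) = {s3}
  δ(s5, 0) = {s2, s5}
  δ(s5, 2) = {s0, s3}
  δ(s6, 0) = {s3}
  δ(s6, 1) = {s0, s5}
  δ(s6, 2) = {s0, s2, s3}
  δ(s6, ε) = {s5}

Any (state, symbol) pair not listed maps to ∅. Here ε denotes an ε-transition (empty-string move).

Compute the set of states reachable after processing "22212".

{s0, s2, s3, s4}

Start in {s0}.
Read '2': {s0} → {s5}.
Read '2': {s5} → {s0, s3}.
Read '2': {s0, s3} → {s3, s5}.
Read '1': {s3, s5} → {s2, s5, s6}.
Read '2': {s2, s5, s6} → {s0, s2, s3, s4}.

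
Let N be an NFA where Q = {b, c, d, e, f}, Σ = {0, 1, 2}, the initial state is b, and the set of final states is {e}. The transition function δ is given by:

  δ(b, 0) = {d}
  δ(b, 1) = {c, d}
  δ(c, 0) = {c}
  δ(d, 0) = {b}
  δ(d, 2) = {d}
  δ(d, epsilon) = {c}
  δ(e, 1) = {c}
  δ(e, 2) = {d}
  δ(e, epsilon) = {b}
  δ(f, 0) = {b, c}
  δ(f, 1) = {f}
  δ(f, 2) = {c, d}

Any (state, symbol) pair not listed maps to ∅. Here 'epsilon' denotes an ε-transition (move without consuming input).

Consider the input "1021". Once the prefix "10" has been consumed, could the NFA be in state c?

Yes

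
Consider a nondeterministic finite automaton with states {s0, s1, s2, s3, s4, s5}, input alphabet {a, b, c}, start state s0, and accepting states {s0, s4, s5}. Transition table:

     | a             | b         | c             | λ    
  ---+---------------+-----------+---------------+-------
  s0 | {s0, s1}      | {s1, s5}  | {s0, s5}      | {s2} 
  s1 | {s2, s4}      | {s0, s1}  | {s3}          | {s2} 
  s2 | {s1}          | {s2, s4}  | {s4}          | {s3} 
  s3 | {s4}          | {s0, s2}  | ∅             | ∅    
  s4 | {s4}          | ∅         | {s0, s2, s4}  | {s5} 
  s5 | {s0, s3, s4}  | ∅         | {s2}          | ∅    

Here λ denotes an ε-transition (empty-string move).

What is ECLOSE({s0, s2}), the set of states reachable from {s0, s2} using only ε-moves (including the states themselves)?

{s0, s2, s3}

Begin with {s0, s2}.
ε-move s2 → s3; add s3.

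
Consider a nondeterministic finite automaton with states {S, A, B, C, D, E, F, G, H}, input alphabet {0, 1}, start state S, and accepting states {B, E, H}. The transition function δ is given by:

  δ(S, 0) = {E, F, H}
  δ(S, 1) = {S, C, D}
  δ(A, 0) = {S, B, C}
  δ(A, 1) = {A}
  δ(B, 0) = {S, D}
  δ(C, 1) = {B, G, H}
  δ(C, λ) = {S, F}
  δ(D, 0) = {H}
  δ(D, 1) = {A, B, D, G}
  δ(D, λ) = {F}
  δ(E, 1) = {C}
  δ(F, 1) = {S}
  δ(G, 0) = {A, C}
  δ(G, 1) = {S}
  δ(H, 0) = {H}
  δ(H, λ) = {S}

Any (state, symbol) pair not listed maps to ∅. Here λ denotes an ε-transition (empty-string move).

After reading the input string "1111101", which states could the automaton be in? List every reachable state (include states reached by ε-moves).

Start in {S}.
Read '1': {S} → {S, C, D, F}.
Read '1': {S, C, D, F} → {S, A, B, C, D, F, G, H}.
Read '1': {S, A, B, C, D, F, G, H} → {S, A, B, C, D, F, G, H}.
Read '1': {S, A, B, C, D, F, G, H} → {S, A, B, C, D, F, G, H}.
Read '1': {S, A, B, C, D, F, G, H} → {S, A, B, C, D, F, G, H}.
Read '0': {S, A, B, C, D, F, G, H} → {S, A, B, C, D, E, F, H}.
Read '1': {S, A, B, C, D, E, F, H} → {S, A, B, C, D, F, G, H}.

{S, A, B, C, D, F, G, H}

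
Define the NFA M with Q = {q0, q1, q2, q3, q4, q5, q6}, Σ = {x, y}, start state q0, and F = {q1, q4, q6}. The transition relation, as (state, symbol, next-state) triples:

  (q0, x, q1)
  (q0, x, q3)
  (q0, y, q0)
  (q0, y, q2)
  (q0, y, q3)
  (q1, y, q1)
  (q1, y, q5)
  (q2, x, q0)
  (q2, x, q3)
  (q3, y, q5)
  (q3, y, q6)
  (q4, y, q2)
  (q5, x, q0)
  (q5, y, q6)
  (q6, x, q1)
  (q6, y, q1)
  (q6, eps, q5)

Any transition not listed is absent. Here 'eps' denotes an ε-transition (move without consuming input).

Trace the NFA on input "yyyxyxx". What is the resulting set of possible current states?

{q1, q3}

Start in {q0}.
Read 'y': {q0} → {q0, q2, q3}.
Read 'y': {q0, q2, q3} → {q0, q2, q3, q5, q6}.
Read 'y': {q0, q2, q3, q5, q6} → {q0, q1, q2, q3, q5, q6}.
Read 'x': {q0, q1, q2, q3, q5, q6} → {q0, q1, q3}.
Read 'y': {q0, q1, q3} → {q0, q1, q2, q3, q5, q6}.
Read 'x': {q0, q1, q2, q3, q5, q6} → {q0, q1, q3}.
Read 'x': {q0, q1, q3} → {q1, q3}.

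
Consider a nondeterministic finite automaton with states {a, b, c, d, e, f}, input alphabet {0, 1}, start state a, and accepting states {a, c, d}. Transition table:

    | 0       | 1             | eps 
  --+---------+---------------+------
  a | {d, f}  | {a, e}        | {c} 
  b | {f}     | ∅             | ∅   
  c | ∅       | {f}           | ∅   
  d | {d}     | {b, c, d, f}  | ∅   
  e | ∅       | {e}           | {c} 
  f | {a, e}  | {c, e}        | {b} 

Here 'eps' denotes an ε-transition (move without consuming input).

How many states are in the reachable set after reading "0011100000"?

Start: ε-closure({a}) = {a, c}.
Read '0': a→{d, f}, c→∅; union {d, f}; ε-closure = {b, d, f}.
Read '0': b→{f}, d→{d}, f→{a, e}; union {a, d, e, f}; ε-closure = {a, b, c, d, e, f}.
Read '1': a→{a, e}, b→∅, c→{f}, d→{b, c, d, f}, e→{e}, f→{c, e}; now {a, b, c, d, e, f}.
Read '1': a→{a, e}, b→∅, c→{f}, d→{b, c, d, f}, e→{e}, f→{c, e}; now {a, b, c, d, e, f}.
Read '1': a→{a, e}, b→∅, c→{f}, d→{b, c, d, f}, e→{e}, f→{c, e}; now {a, b, c, d, e, f}.
Read '0': a→{d, f}, b→{f}, c→∅, d→{d}, e→∅, f→{a, e}; union {a, d, e, f}; ε-closure = {a, b, c, d, e, f}.
Read '0': a→{d, f}, b→{f}, c→∅, d→{d}, e→∅, f→{a, e}; union {a, d, e, f}; ε-closure = {a, b, c, d, e, f}.
Read '0': a→{d, f}, b→{f}, c→∅, d→{d}, e→∅, f→{a, e}; union {a, d, e, f}; ε-closure = {a, b, c, d, e, f}.
Read '0': a→{d, f}, b→{f}, c→∅, d→{d}, e→∅, f→{a, e}; union {a, d, e, f}; ε-closure = {a, b, c, d, e, f}.
Read '0': a→{d, f}, b→{f}, c→∅, d→{d}, e→∅, f→{a, e}; union {a, d, e, f}; ε-closure = {a, b, c, d, e, f}.
That set has 6 states.

6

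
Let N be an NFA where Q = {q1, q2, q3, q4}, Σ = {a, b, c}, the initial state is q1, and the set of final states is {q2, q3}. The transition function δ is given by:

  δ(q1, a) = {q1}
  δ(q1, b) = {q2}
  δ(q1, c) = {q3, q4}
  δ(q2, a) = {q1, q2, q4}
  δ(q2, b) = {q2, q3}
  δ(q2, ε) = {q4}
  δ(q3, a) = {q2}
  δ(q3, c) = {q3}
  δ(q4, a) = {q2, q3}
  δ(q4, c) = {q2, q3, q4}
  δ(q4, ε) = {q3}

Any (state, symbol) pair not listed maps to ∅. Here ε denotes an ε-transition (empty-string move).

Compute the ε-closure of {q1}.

Begin with {q1}.
No ε-moves leave this set, so the closure equals the set itself.

{q1}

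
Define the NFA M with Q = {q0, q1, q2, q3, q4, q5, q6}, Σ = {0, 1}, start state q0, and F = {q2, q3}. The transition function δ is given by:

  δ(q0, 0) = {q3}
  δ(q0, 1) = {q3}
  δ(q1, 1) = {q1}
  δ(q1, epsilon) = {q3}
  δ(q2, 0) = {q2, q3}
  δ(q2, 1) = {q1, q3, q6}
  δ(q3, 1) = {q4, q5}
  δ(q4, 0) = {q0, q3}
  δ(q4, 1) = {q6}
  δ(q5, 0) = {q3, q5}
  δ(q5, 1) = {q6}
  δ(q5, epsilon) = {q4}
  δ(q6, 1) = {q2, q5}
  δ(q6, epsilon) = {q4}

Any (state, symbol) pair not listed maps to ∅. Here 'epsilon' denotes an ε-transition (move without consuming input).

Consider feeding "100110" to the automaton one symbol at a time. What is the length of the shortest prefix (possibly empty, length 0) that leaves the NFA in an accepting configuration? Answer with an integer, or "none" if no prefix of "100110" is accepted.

1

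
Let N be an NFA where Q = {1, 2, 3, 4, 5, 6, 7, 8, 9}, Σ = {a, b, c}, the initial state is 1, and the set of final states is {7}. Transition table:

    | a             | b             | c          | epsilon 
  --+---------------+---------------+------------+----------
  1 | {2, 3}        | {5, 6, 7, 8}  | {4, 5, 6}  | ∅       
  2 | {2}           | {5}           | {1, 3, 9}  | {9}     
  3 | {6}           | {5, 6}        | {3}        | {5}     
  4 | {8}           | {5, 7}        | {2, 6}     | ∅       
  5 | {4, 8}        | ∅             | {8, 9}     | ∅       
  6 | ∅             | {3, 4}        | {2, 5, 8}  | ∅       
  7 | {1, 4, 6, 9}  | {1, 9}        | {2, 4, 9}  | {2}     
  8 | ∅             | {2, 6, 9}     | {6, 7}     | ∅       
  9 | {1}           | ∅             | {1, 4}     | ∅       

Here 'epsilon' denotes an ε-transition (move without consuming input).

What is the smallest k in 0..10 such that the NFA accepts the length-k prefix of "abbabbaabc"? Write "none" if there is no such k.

5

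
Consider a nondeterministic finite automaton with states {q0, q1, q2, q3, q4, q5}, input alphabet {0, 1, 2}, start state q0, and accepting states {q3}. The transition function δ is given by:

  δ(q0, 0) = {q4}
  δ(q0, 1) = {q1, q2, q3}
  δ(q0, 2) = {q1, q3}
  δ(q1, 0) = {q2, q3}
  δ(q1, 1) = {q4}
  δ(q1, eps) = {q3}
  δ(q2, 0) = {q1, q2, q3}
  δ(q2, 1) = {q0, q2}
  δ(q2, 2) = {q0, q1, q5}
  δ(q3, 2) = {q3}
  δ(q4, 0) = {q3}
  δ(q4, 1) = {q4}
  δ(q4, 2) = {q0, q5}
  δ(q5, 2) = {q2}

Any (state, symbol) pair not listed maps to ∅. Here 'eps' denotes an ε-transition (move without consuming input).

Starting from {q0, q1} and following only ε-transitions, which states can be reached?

Begin with {q0, q1}.
ε-move q1 → q3; add q3.

{q0, q1, q3}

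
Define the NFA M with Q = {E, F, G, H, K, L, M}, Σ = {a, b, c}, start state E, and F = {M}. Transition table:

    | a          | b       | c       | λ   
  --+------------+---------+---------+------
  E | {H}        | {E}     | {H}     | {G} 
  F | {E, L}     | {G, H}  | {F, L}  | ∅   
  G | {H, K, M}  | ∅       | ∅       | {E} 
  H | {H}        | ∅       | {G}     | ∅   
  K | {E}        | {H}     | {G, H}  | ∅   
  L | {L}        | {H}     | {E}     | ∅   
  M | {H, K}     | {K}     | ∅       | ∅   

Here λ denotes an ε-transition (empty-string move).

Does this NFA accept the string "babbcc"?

No

Start: ε-closure({E}) = {E, G}.
Read 'b': E→{E}, G→∅; union {E}; ε-closure = {E, G}.
Read 'a': E→{H}, G→{H, K, M}; now {H, K, M}.
Read 'b': H→∅, K→{H}, M→{K}; now {H, K}.
Read 'b': H→∅, K→{H}; now {H}.
Read 'c': H→{G}; union {G}; ε-closure = {E, G}.
Read 'c': E→{H}, G→∅; now {H}.
The final set {H} contains no accepting state.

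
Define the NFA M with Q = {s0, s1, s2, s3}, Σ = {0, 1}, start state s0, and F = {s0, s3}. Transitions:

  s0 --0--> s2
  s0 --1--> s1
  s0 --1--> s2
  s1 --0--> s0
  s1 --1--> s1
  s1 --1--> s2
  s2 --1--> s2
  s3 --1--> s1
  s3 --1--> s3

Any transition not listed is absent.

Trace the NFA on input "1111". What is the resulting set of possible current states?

{s1, s2}

Start in {s0}.
Read '1': s0→{s1, s2}; now {s1, s2}.
Read '1': s1→{s1, s2}, s2→{s2}; now {s1, s2}.
Read '1': s1→{s1, s2}, s2→{s2}; now {s1, s2}.
Read '1': s1→{s1, s2}, s2→{s2}; now {s1, s2}.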